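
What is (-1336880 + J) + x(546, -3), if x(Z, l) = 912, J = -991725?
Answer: -2327693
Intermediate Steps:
(-1336880 + J) + x(546, -3) = (-1336880 - 991725) + 912 = -2328605 + 912 = -2327693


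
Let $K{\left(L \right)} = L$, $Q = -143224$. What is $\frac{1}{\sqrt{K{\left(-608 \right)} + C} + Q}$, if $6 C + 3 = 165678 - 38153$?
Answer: $- \frac{429672}{61539280591} - \frac{\sqrt{185811}}{61539280591} \approx -6.9891 \cdot 10^{-6}$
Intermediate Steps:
$C = \frac{63761}{3}$ ($C = - \frac{1}{2} + \frac{165678 - 38153}{6} = - \frac{1}{2} + \frac{1}{6} \cdot 127525 = - \frac{1}{2} + \frac{127525}{6} = \frac{63761}{3} \approx 21254.0$)
$\frac{1}{\sqrt{K{\left(-608 \right)} + C} + Q} = \frac{1}{\sqrt{-608 + \frac{63761}{3}} - 143224} = \frac{1}{\sqrt{\frac{61937}{3}} - 143224} = \frac{1}{\frac{\sqrt{185811}}{3} - 143224} = \frac{1}{-143224 + \frac{\sqrt{185811}}{3}}$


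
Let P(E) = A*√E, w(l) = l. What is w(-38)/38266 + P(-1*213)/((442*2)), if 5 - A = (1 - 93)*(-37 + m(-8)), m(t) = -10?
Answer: -1/1007 - 4319*I*√213/884 ≈ -0.00099305 - 71.305*I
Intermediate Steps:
A = -4319 (A = 5 - (1 - 93)*(-37 - 10) = 5 - (-92)*(-47) = 5 - 1*4324 = 5 - 4324 = -4319)
P(E) = -4319*√E
w(-38)/38266 + P(-1*213)/((442*2)) = -38/38266 + (-4319*I*√213)/((442*2)) = -38*1/38266 - 4319*I*√213/884 = -1/1007 - 4319*I*√213*(1/884) = -1/1007 - 4319*I*√213/884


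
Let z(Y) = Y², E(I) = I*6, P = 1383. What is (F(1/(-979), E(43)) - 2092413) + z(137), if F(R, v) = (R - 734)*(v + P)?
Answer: -3209298743/979 ≈ -3.2781e+6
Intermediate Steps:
E(I) = 6*I
F(R, v) = (-734 + R)*(1383 + v) (F(R, v) = (R - 734)*(v + 1383) = (-734 + R)*(1383 + v))
(F(1/(-979), E(43)) - 2092413) + z(137) = ((-1015122 - 4404*43 + 1383/(-979) + (6*43)/(-979)) - 2092413) + 137² = ((-1015122 - 734*258 + 1383*(-1/979) - 1/979*258) - 2092413) + 18769 = ((-1015122 - 189372 - 1383/979 - 258/979) - 2092413) + 18769 = (-1179201267/979 - 2092413) + 18769 = -3227673594/979 + 18769 = -3209298743/979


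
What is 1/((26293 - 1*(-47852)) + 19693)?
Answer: 1/93838 ≈ 1.0657e-5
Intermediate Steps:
1/((26293 - 1*(-47852)) + 19693) = 1/((26293 + 47852) + 19693) = 1/(74145 + 19693) = 1/93838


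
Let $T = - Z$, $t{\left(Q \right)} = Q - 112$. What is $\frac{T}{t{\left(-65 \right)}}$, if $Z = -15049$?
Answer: $- \frac{15049}{177} \approx -85.023$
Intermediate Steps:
$t{\left(Q \right)} = -112 + Q$ ($t{\left(Q \right)} = Q - 112 = -112 + Q$)
$T = 15049$ ($T = \left(-1\right) \left(-15049\right) = 15049$)
$\frac{T}{t{\left(-65 \right)}} = \frac{15049}{-112 - 65} = \frac{15049}{-177} = 15049 \left(- \frac{1}{177}\right) = - \frac{15049}{177}$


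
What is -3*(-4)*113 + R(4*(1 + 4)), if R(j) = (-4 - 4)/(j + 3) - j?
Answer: 30720/23 ≈ 1335.7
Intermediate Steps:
R(j) = -j - 8/(3 + j) (R(j) = -8/(3 + j) - j = -j - 8/(3 + j))
-3*(-4)*113 + R(4*(1 + 4)) = -3*(-4)*113 + (-8 - (4*(1 + 4))**2 - 12*(1 + 4))/(3 + 4*(1 + 4)) = 12*113 + (-8 - (4*5)**2 - 12*5)/(3 + 4*5) = 1356 + (-8 - 1*20**2 - 3*20)/(3 + 20) = 1356 + (-8 - 1*400 - 60)/23 = 1356 + (-8 - 400 - 60)/23 = 1356 + (1/23)*(-468) = 1356 - 468/23 = 30720/23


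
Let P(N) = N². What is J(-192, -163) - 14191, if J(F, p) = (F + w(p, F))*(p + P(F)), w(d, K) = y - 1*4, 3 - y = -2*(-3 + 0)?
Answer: -7317690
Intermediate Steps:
y = -3 (y = 3 - (-2)*(-3 + 0) = 3 - (-2)*(-3) = 3 - 1*6 = 3 - 6 = -3)
w(d, K) = -7 (w(d, K) = -3 - 1*4 = -3 - 4 = -7)
J(F, p) = (-7 + F)*(p + F²) (J(F, p) = (F - 7)*(p + F²) = (-7 + F)*(p + F²))
J(-192, -163) - 14191 = ((-192)³ - 7*(-163) - 7*(-192)² - 192*(-163)) - 14191 = (-7077888 + 1141 - 7*36864 + 31296) - 14191 = (-7077888 + 1141 - 258048 + 31296) - 14191 = -7303499 - 14191 = -7317690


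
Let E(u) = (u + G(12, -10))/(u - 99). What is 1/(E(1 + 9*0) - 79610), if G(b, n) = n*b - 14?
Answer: -14/1114521 ≈ -1.2561e-5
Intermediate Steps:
G(b, n) = -14 + b*n (G(b, n) = b*n - 14 = -14 + b*n)
E(u) = (-134 + u)/(-99 + u) (E(u) = (u + (-14 + 12*(-10)))/(u - 99) = (u + (-14 - 120))/(-99 + u) = (u - 134)/(-99 + u) = (-134 + u)/(-99 + u))
1/(E(1 + 9*0) - 79610) = 1/((-134 + (1 + 9*0))/(-99 + (1 + 9*0)) - 79610) = 1/((-134 + (1 + 0))/(-99 + (1 + 0)) - 79610) = 1/((-134 + 1)/(-99 + 1) - 79610) = 1/(-133/(-98) - 79610) = 1/(-1/98*(-133) - 79610) = 1/(19/14 - 79610) = 1/(-1114521/14) = -14/1114521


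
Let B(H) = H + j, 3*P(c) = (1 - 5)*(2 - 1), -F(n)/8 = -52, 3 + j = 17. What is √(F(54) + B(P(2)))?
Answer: √3858/3 ≈ 20.704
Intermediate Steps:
j = 14 (j = -3 + 17 = 14)
F(n) = 416 (F(n) = -8*(-52) = 416)
P(c) = -4/3 (P(c) = ((1 - 5)*(2 - 1))/3 = (-4*1)/3 = (⅓)*(-4) = -4/3)
B(H) = 14 + H (B(H) = H + 14 = 14 + H)
√(F(54) + B(P(2))) = √(416 + (14 - 4/3)) = √(416 + 38/3) = √(1286/3) = √3858/3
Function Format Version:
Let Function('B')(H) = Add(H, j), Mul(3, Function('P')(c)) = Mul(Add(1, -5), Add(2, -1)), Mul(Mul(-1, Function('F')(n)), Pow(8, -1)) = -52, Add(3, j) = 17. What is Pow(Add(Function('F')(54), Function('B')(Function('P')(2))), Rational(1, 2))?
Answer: Mul(Rational(1, 3), Pow(3858, Rational(1, 2))) ≈ 20.704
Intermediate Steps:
j = 14 (j = Add(-3, 17) = 14)
Function('F')(n) = 416 (Function('F')(n) = Mul(-8, -52) = 416)
Function('P')(c) = Rational(-4, 3) (Function('P')(c) = Mul(Rational(1, 3), Mul(Add(1, -5), Add(2, -1))) = Mul(Rational(1, 3), Mul(-4, 1)) = Mul(Rational(1, 3), -4) = Rational(-4, 3))
Function('B')(H) = Add(14, H) (Function('B')(H) = Add(H, 14) = Add(14, H))
Pow(Add(Function('F')(54), Function('B')(Function('P')(2))), Rational(1, 2)) = Pow(Add(416, Add(14, Rational(-4, 3))), Rational(1, 2)) = Pow(Add(416, Rational(38, 3)), Rational(1, 2)) = Pow(Rational(1286, 3), Rational(1, 2)) = Mul(Rational(1, 3), Pow(3858, Rational(1, 2)))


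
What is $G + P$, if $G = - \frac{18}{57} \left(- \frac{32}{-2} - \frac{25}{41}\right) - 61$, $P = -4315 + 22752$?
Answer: $\frac{14311118}{779} \approx 18371.0$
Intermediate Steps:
$P = 18437$
$G = - \frac{51305}{779}$ ($G = \left(-18\right) \frac{1}{57} \left(\left(-32\right) \left(- \frac{1}{2}\right) - \frac{25}{41}\right) - 61 = - \frac{6 \left(16 - \frac{25}{41}\right)}{19} - 61 = \left(- \frac{6}{19}\right) \frac{631}{41} - 61 = - \frac{3786}{779} - 61 = - \frac{51305}{779} \approx -65.86$)
$G + P = - \frac{51305}{779} + 18437 = \frac{14311118}{779}$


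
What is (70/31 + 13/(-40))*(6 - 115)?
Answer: -261273/1240 ≈ -210.70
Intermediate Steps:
(70/31 + 13/(-40))*(6 - 115) = (70*(1/31) + 13*(-1/40))*(-109) = (70/31 - 13/40)*(-109) = (2397/1240)*(-109) = -261273/1240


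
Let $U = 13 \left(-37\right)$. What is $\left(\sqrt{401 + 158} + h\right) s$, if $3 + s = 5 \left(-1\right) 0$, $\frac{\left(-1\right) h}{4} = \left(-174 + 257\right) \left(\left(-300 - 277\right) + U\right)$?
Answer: $-1053768 - 3 \sqrt{559} \approx -1.0538 \cdot 10^{6}$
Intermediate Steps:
$U = -481$
$h = 351256$ ($h = - 4 \left(-174 + 257\right) \left(\left(-300 - 277\right) - 481\right) = - 4 \cdot 83 \left(-577 - 481\right) = - 4 \cdot 83 \left(-1058\right) = \left(-4\right) \left(-87814\right) = 351256$)
$s = -3$ ($s = -3 + 5 \left(-1\right) 0 = -3 - 0 = -3 + 0 = -3$)
$\left(\sqrt{401 + 158} + h\right) s = \left(\sqrt{401 + 158} + 351256\right) \left(-3\right) = \left(\sqrt{559} + 351256\right) \left(-3\right) = \left(351256 + \sqrt{559}\right) \left(-3\right) = -1053768 - 3 \sqrt{559}$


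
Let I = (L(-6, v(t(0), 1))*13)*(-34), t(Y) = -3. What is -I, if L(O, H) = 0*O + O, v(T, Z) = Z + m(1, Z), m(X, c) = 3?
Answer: -2652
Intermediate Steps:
v(T, Z) = 3 + Z (v(T, Z) = Z + 3 = 3 + Z)
L(O, H) = O (L(O, H) = 0 + O = O)
I = 2652 (I = -6*13*(-34) = -78*(-34) = 2652)
-I = -1*2652 = -2652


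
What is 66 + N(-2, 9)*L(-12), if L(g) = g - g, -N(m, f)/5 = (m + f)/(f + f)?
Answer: 66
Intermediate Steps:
N(m, f) = -5*(f + m)/(2*f) (N(m, f) = -5*(m + f)/(f + f) = -5*(f + m)/(2*f))
L(g) = 0
66 + N(-2, 9)*L(-12) = 66 + ((5/2)*(-1*9 - 1*(-2))/9)*0 = 66 + ((5/2)*(1/9)*(-9 + 2))*0 = 66 + ((5/2)*(1/9)*(-7))*0 = 66 - 35/18*0 = 66 + 0 = 66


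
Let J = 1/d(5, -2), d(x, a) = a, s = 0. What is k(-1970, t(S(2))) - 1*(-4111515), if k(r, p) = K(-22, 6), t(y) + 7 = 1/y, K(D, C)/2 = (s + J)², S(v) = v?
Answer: 8223031/2 ≈ 4.1115e+6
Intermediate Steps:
J = -½ (J = 1/(-2) = -½ ≈ -0.50000)
K(D, C) = ½ (K(D, C) = 2*(0 - ½)² = 2*(-½)² = 2*(¼) = ½)
t(y) = -7 + 1/y
k(r, p) = ½
k(-1970, t(S(2))) - 1*(-4111515) = ½ - 1*(-4111515) = ½ + 4111515 = 8223031/2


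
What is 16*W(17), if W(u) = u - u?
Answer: 0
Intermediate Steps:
W(u) = 0
16*W(17) = 16*0 = 0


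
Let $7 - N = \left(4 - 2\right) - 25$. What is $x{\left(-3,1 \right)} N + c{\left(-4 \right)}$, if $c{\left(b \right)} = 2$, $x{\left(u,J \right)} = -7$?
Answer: $-208$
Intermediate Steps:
$N = 30$ ($N = 7 - \left(\left(4 - 2\right) - 25\right) = 7 - \left(2 - 25\right) = 7 - -23 = 7 + 23 = 30$)
$x{\left(-3,1 \right)} N + c{\left(-4 \right)} = \left(-7\right) 30 + 2 = -210 + 2 = -208$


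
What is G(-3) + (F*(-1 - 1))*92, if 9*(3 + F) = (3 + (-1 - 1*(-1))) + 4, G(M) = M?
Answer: 3653/9 ≈ 405.89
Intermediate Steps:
F = -20/9 (F = -3 + ((3 + (-1 - 1*(-1))) + 4)/9 = -3 + ((3 + (-1 + 1)) + 4)/9 = -3 + ((3 + 0) + 4)/9 = -3 + (3 + 4)/9 = -3 + (⅑)*7 = -3 + 7/9 = -20/9 ≈ -2.2222)
G(-3) + (F*(-1 - 1))*92 = -3 - 20*(-1 - 1)/9*92 = -3 - 20/9*(-2)*92 = -3 + (40/9)*92 = -3 + 3680/9 = 3653/9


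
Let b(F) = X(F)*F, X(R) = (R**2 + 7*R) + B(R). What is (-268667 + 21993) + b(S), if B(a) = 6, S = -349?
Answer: -41904710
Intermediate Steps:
X(R) = 6 + R**2 + 7*R (X(R) = (R**2 + 7*R) + 6 = 6 + R**2 + 7*R)
b(F) = F*(6 + F**2 + 7*F) (b(F) = (6 + F**2 + 7*F)*F = F*(6 + F**2 + 7*F))
(-268667 + 21993) + b(S) = (-268667 + 21993) - 349*(6 + (-349)**2 + 7*(-349)) = -246674 - 349*(6 + 121801 - 2443) = -246674 - 349*119364 = -246674 - 41658036 = -41904710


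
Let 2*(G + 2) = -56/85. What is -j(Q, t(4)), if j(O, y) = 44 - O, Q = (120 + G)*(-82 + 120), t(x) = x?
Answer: 376336/85 ≈ 4427.5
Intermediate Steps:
G = -198/85 (G = -2 + (-56/85)/2 = -2 + (-56*1/85)/2 = -2 + (1/2)*(-56/85) = -2 - 28/85 = -198/85 ≈ -2.3294)
Q = 380076/85 (Q = (120 - 198/85)*(-82 + 120) = (10002/85)*38 = 380076/85 ≈ 4471.5)
-j(Q, t(4)) = -(44 - 1*380076/85) = -(44 - 380076/85) = -1*(-376336/85) = 376336/85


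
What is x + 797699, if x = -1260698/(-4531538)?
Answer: 1807402295880/2265769 ≈ 7.9770e+5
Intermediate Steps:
x = 630349/2265769 (x = -1260698*(-1/4531538) = 630349/2265769 ≈ 0.27821)
x + 797699 = 630349/2265769 + 797699 = 1807402295880/2265769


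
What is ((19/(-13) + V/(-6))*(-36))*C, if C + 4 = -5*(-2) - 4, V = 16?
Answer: 3864/13 ≈ 297.23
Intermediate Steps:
C = 2 (C = -4 + (-5*(-2) - 4) = -4 + (10 - 4) = -4 + 6 = 2)
((19/(-13) + V/(-6))*(-36))*C = ((19/(-13) + 16/(-6))*(-36))*2 = ((19*(-1/13) + 16*(-⅙))*(-36))*2 = ((-19/13 - 8/3)*(-36))*2 = -161/39*(-36)*2 = (1932/13)*2 = 3864/13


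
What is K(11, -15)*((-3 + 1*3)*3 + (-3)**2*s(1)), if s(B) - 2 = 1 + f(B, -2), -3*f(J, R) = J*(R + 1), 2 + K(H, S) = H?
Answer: 270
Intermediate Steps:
K(H, S) = -2 + H
f(J, R) = -J*(1 + R)/3 (f(J, R) = -J*(R + 1)/3 = -J*(1 + R)/3)
s(B) = 3 + B/3 (s(B) = 2 + (1 - B*(1 - 2)/3) = 2 + (1 - 1/3*B*(-1)) = 2 + (1 + B/3) = 3 + B/3)
K(11, -15)*((-3 + 1*3)*3 + (-3)**2*s(1)) = (-2 + 11)*((-3 + 1*3)*3 + (-3)**2*(3 + (1/3)*1)) = 9*((-3 + 3)*3 + 9*(3 + 1/3)) = 9*(0*3 + 9*(10/3)) = 9*(0 + 30) = 9*30 = 270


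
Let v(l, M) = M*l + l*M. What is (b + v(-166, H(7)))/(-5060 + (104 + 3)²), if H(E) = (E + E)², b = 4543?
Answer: -60529/6389 ≈ -9.4739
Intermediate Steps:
H(E) = 4*E² (H(E) = (2*E)² = 4*E²)
v(l, M) = 2*M*l (v(l, M) = M*l + M*l = 2*M*l)
(b + v(-166, H(7)))/(-5060 + (104 + 3)²) = (4543 + 2*(4*7²)*(-166))/(-5060 + (104 + 3)²) = (4543 + 2*(4*49)*(-166))/(-5060 + 107²) = (4543 + 2*196*(-166))/(-5060 + 11449) = (4543 - 65072)/6389 = -60529*1/6389 = -60529/6389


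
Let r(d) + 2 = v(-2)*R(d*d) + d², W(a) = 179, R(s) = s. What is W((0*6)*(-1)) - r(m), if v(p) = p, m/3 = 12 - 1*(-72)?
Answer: 63685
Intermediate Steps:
m = 252 (m = 3*(12 - 1*(-72)) = 3*(12 + 72) = 3*84 = 252)
r(d) = -2 - d² (r(d) = -2 + (-2*d*d + d²) = -2 + (-2*d² + d²) = -2 - d²)
W((0*6)*(-1)) - r(m) = 179 - (-2 - 1*252²) = 179 - (-2 - 1*63504) = 179 - (-2 - 63504) = 179 - 1*(-63506) = 179 + 63506 = 63685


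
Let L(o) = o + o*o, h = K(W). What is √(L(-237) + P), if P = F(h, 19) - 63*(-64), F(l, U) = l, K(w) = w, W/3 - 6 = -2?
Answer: 42*√34 ≈ 244.90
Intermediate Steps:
W = 12 (W = 18 + 3*(-2) = 18 - 6 = 12)
h = 12
L(o) = o + o²
P = 4044 (P = 12 - 63*(-64) = 12 + 4032 = 4044)
√(L(-237) + P) = √(-237*(1 - 237) + 4044) = √(-237*(-236) + 4044) = √(55932 + 4044) = √59976 = 42*√34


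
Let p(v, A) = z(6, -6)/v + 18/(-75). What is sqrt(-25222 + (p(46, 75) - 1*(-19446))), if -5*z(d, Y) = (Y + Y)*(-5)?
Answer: 4*I*sqrt(4774639)/115 ≈ 76.003*I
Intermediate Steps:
z(d, Y) = 2*Y (z(d, Y) = -(Y + Y)*(-5)/5 = -2*Y*(-5)/5 = -(-2)*Y = 2*Y)
p(v, A) = -6/25 - 12/v (p(v, A) = (2*(-6))/v + 18/(-75) = -12/v + 18*(-1/75) = -12/v - 6/25 = -6/25 - 12/v)
sqrt(-25222 + (p(46, 75) - 1*(-19446))) = sqrt(-25222 + ((-6/25 - 12/46) - 1*(-19446))) = sqrt(-25222 + ((-6/25 - 12*1/46) + 19446)) = sqrt(-25222 + ((-6/25 - 6/23) + 19446)) = sqrt(-25222 + (-288/575 + 19446)) = sqrt(-25222 + 11181162/575) = sqrt(-3321488/575) = 4*I*sqrt(4774639)/115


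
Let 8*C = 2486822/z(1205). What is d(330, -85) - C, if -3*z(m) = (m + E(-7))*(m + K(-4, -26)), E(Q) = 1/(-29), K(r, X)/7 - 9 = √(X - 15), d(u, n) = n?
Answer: (-2132480*√41 + 383509757*I)/(3584*(-1268*I + 7*√41)) ≈ -84.39 - 0.021548*I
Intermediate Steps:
K(r, X) = 63 + 7*√(-15 + X) (K(r, X) = 63 + 7*√(X - 15) = 63 + 7*√(-15 + X))
E(Q) = -1/29
z(m) = -(-1/29 + m)*(63 + m + 7*I*√41)/3 (z(m) = -(m - 1/29)*(m + (63 + 7*√(-15 - 26)))/3 = -(-1/29 + m)*(m + (63 + 7*√(-41)))/3 = -(-1/29 + m)*(m + (63 + 7*(I*√41)))/3 = -(-1/29 + m)*(m + (63 + 7*I*√41))/3 = -(-1/29 + m)*(63 + m + 7*I*√41)/3)
C = 1243411/(4*(-14769664/29 - 81536*I*√41/29)) (C = (2486822/(21/29 - ⅓*1205² + (1/87)*1205 - 7/3*1205*(9 + I*√41) + 7*I*√41/87))/8 = (2486822/(21/29 - ⅓*1452025 + 1205/87 + (-25305 - 8435*I*√41/3) + 7*I*√41/87))/8 = (2486822/(21/29 - 1452025/3 + 1205/87 + (-25305 - 8435*I*√41/3) + 7*I*√41/87))/8 = (2486822/(-14769664/29 - 81536*I*√41/29))/8 = 1243411/(4*(-14769664/29 - 81536*I*√41/29)) ≈ -0.60959 + 0.021548*I)
d(330, -85) - C = -85 - (-879282871/1442410368 + 2773763*I*√41/824234496) = -85 + (879282871/1442410368 - 2773763*I*√41/824234496) = -121725598409/1442410368 - 2773763*I*√41/824234496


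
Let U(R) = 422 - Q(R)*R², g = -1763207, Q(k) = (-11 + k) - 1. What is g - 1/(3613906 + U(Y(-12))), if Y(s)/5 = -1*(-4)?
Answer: -6367166167497/3611128 ≈ -1.7632e+6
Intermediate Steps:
Q(k) = -12 + k
Y(s) = 20 (Y(s) = 5*(-1*(-4)) = 5*4 = 20)
U(R) = 422 - R²*(-12 + R) (U(R) = 422 - (-12 + R)*R² = 422 - R²*(-12 + R))
g - 1/(3613906 + U(Y(-12))) = -1763207 - 1/(3613906 + (422 + 20²*(12 - 1*20))) = -1763207 - 1/(3613906 + (422 + 400*(12 - 20))) = -1763207 - 1/(3613906 + (422 + 400*(-8))) = -1763207 - 1/(3613906 + (422 - 3200)) = -1763207 - 1/(3613906 - 2778) = -1763207 - 1/3611128 = -6367166167497/3611128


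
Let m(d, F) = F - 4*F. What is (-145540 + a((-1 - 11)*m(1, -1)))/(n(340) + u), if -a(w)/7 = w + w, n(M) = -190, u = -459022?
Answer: 36259/114803 ≈ 0.31584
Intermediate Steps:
m(d, F) = -3*F
a(w) = -14*w (a(w) = -7*(w + w) = -14*w)
(-145540 + a((-1 - 11)*m(1, -1)))/(n(340) + u) = (-145540 - 14*(-1 - 11)*(-3*(-1)))/(-190 - 459022) = (-145540 - (-168)*3)/(-459212) = (-145540 - 14*(-36))*(-1/459212) = (-145540 + 504)*(-1/459212) = -145036*(-1/459212) = 36259/114803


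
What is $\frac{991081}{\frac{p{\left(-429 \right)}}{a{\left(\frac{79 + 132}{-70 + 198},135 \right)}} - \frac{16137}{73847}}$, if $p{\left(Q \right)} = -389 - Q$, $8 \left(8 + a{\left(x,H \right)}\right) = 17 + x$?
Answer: $- \frac{84971684342727}{623689681} \approx -1.3624 \cdot 10^{5}$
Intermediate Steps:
$a{\left(x,H \right)} = - \frac{47}{8} + \frac{x}{8}$ ($a{\left(x,H \right)} = -8 + \frac{17 + x}{8} = -8 + \left(\frac{17}{8} + \frac{x}{8}\right) = - \frac{47}{8} + \frac{x}{8}$)
$\frac{991081}{\frac{p{\left(-429 \right)}}{a{\left(\frac{79 + 132}{-70 + 198},135 \right)}} - \frac{16137}{73847}} = \frac{991081}{\frac{-389 - -429}{- \frac{47}{8} + \frac{\left(79 + 132\right) \frac{1}{-70 + 198}}{8}} - \frac{16137}{73847}} = \frac{991081}{\frac{-389 + 429}{- \frac{47}{8} + \frac{211 \cdot \frac{1}{128}}{8}} - \frac{16137}{73847}} = \frac{991081}{\frac{40}{- \frac{47}{8} + \frac{211 \cdot \frac{1}{128}}{8}} - \frac{16137}{73847}} = \frac{991081}{\frac{40}{- \frac{47}{8} + \frac{1}{8} \cdot \frac{211}{128}} - \frac{16137}{73847}} = \frac{991081}{\frac{40}{- \frac{47}{8} + \frac{211}{1024}} - \frac{16137}{73847}} = \frac{991081}{\frac{40}{- \frac{5805}{1024}} - \frac{16137}{73847}} = \frac{991081}{40 \left(- \frac{1024}{5805}\right) - \frac{16137}{73847}} = \frac{991081}{- \frac{8192}{1161} - \frac{16137}{73847}} = \frac{991081}{- \frac{623689681}{85736367}} = 991081 \left(- \frac{85736367}{623689681}\right) = - \frac{84971684342727}{623689681}$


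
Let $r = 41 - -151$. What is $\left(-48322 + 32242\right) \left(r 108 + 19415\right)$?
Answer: $-645628080$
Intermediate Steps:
$r = 192$ ($r = 41 + 151 = 192$)
$\left(-48322 + 32242\right) \left(r 108 + 19415\right) = \left(-48322 + 32242\right) \left(192 \cdot 108 + 19415\right) = - 16080 \left(20736 + 19415\right) = \left(-16080\right) 40151 = -645628080$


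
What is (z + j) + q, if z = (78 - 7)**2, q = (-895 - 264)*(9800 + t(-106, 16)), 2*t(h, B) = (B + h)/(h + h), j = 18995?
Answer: -2402894923/212 ≈ -1.1334e+7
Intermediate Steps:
t(h, B) = (B + h)/(4*h) (t(h, B) = ((B + h)/(h + h))/2 = ((B + h)/((2*h)))/2 = ((B + h)*(1/(2*h)))/2 = ((B + h)/(2*h))/2 = (B + h)/(4*h))
q = -2407990555/212 (q = (-895 - 264)*(9800 + (1/4)*(16 - 106)/(-106)) = -1159*(9800 + (1/4)*(-1/106)*(-90)) = -1159*(9800 + 45/212) = -1159*2077645/212 = -2407990555/212 ≈ -1.1358e+7)
z = 5041 (z = 71**2 = 5041)
(z + j) + q = (5041 + 18995) - 2407990555/212 = 24036 - 2407990555/212 = -2402894923/212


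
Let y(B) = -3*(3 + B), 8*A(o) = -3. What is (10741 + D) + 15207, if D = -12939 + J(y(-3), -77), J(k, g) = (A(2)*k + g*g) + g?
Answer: 18861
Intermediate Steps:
A(o) = -3/8 (A(o) = (1/8)*(-3) = -3/8)
y(B) = -9 - 3*B
J(k, g) = g + g**2 - 3*k/8 (J(k, g) = (-3*k/8 + g*g) + g = (-3*k/8 + g**2) + g = (g**2 - 3*k/8) + g = g + g**2 - 3*k/8)
D = -7087 (D = -12939 + (-77 + (-77)**2 - 3*(-9 - 3*(-3))/8) = -12939 + (-77 + 5929 - 3*(-9 + 9)/8) = -12939 + (-77 + 5929 - 3/8*0) = -12939 + (-77 + 5929 + 0) = -12939 + 5852 = -7087)
(10741 + D) + 15207 = (10741 - 7087) + 15207 = 3654 + 15207 = 18861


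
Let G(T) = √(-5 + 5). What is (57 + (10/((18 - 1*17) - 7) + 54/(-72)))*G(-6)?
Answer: 0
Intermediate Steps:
G(T) = 0 (G(T) = √0 = 0)
(57 + (10/((18 - 1*17) - 7) + 54/(-72)))*G(-6) = (57 + (10/((18 - 1*17) - 7) + 54/(-72)))*0 = (57 + (10/((18 - 17) - 7) + 54*(-1/72)))*0 = (57 + (10/(1 - 7) - ¾))*0 = (57 + (10/(-6) - ¾))*0 = (57 + (10*(-⅙) - ¾))*0 = (57 + (-5/3 - ¾))*0 = (57 - 29/12)*0 = (655/12)*0 = 0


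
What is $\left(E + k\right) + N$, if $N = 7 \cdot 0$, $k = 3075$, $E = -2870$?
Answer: $205$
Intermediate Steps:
$N = 0$
$\left(E + k\right) + N = \left(-2870 + 3075\right) + 0 = 205 + 0 = 205$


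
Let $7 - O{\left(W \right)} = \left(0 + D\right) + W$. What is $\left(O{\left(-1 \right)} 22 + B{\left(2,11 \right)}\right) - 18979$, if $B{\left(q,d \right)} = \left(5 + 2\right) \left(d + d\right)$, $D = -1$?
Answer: $-18627$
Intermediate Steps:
$O{\left(W \right)} = 8 - W$ ($O{\left(W \right)} = 7 - \left(\left(0 - 1\right) + W\right) = 7 - \left(-1 + W\right) = 8 - W$)
$B{\left(q,d \right)} = 14 d$ ($B{\left(q,d \right)} = 7 \cdot 2 d = 14 d$)
$\left(O{\left(-1 \right)} 22 + B{\left(2,11 \right)}\right) - 18979 = \left(\left(8 - -1\right) 22 + 14 \cdot 11\right) - 18979 = \left(\left(8 + 1\right) 22 + 154\right) - 18979 = \left(9 \cdot 22 + 154\right) - 18979 = \left(198 + 154\right) - 18979 = 352 - 18979 = -18627$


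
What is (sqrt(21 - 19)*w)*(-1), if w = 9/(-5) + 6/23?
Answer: 177*sqrt(2)/115 ≈ 2.1767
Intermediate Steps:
w = -177/115 (w = 9*(-1/5) + 6*(1/23) = -9/5 + 6/23 = -177/115 ≈ -1.5391)
(sqrt(21 - 19)*w)*(-1) = (sqrt(21 - 19)*(-177/115))*(-1) = (sqrt(2)*(-177/115))*(-1) = -177*sqrt(2)/115*(-1) = 177*sqrt(2)/115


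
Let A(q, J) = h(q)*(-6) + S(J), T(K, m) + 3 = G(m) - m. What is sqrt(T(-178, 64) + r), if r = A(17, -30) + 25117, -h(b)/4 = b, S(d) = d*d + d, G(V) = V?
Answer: 2*sqrt(6598) ≈ 162.46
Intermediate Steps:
S(d) = d + d**2 (S(d) = d**2 + d = d + d**2)
h(b) = -4*b
T(K, m) = -3 (T(K, m) = -3 + (m - m) = -3 + 0 = -3)
A(q, J) = 24*q + J*(1 + J) (A(q, J) = -4*q*(-6) + J*(1 + J) = 24*q + J*(1 + J))
r = 26395 (r = (24*17 - 30*(1 - 30)) + 25117 = (408 - 30*(-29)) + 25117 = (408 + 870) + 25117 = 1278 + 25117 = 26395)
sqrt(T(-178, 64) + r) = sqrt(-3 + 26395) = sqrt(26392) = 2*sqrt(6598)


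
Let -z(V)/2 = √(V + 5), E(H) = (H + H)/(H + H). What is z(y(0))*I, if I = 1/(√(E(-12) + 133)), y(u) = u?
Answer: -√670/67 ≈ -0.38633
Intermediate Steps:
E(H) = 1 (E(H) = (2*H)/((2*H)) = (2*H)*(1/(2*H)) = 1)
z(V) = -2*√(5 + V) (z(V) = -2*√(V + 5) = -2*√(5 + V))
I = √134/134 (I = 1/(√(1 + 133)) = 1/(√134) = √134/134 ≈ 0.086387)
z(y(0))*I = (-2*√(5 + 0))*(√134/134) = (-2*√5)*(√134/134) = -√670/67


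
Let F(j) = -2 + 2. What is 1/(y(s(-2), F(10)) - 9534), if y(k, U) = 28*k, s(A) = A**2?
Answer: -1/9422 ≈ -0.00010613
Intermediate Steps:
F(j) = 0
1/(y(s(-2), F(10)) - 9534) = 1/(28*(-2)**2 - 9534) = 1/(28*4 - 9534) = 1/(112 - 9534) = 1/(-9422) = -1/9422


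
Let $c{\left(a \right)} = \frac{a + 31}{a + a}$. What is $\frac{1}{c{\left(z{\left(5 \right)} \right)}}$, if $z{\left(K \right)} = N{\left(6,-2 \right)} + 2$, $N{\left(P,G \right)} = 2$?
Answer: $\frac{8}{35} \approx 0.22857$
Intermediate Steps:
$z{\left(K \right)} = 4$ ($z{\left(K \right)} = 2 + 2 = 4$)
$c{\left(a \right)} = \frac{31 + a}{2 a}$
$\frac{1}{c{\left(z{\left(5 \right)} \right)}} = \frac{1}{\frac{1}{2} \cdot \frac{1}{4} \left(31 + 4\right)} = \frac{1}{\frac{1}{2} \cdot \frac{1}{4} \cdot 35} = \frac{1}{\frac{35}{8}} = \frac{8}{35}$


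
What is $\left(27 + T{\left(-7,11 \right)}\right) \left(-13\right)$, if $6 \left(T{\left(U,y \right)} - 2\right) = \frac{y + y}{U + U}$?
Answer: $- \frac{15691}{42} \approx -373.6$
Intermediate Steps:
$T{\left(U,y \right)} = 2 + \frac{y}{6 U}$ ($T{\left(U,y \right)} = 2 + \frac{\left(y + y\right) \frac{1}{U + U}}{6} = 2 + \frac{2 y \frac{1}{2 U}}{6} = 2 + \frac{y \frac{1}{U}}{6} = 2 + \frac{y}{6 U}$)
$\left(27 + T{\left(-7,11 \right)}\right) \left(-13\right) = \left(27 + \left(2 + \frac{1}{6} \cdot 11 \frac{1}{-7}\right)\right) \left(-13\right) = \left(27 + \left(2 + \frac{1}{6} \cdot 11 \left(- \frac{1}{7}\right)\right)\right) \left(-13\right) = \left(27 + \left(2 - \frac{11}{42}\right)\right) \left(-13\right) = \left(27 + \frac{73}{42}\right) \left(-13\right) = \frac{1207}{42} \left(-13\right) = - \frac{15691}{42}$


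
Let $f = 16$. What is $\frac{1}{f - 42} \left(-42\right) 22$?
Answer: $\frac{462}{13} \approx 35.538$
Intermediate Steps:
$\frac{1}{f - 42} \left(-42\right) 22 = \frac{1}{16 - 42} \left(-42\right) 22 = \frac{1}{-26} \left(-42\right) 22 = \left(- \frac{1}{26}\right) \left(-42\right) 22 = \frac{21}{13} \cdot 22 = \frac{462}{13}$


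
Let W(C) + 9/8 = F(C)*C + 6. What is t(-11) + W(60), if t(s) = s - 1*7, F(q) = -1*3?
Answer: -1545/8 ≈ -193.13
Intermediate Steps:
F(q) = -3
t(s) = -7 + s (t(s) = s - 7 = -7 + s)
W(C) = 39/8 - 3*C (W(C) = -9/8 + (-3*C + 6) = -9/8 + (6 - 3*C) = 39/8 - 3*C)
t(-11) + W(60) = (-7 - 11) + (39/8 - 3*60) = -18 + (39/8 - 180) = -18 - 1401/8 = -1545/8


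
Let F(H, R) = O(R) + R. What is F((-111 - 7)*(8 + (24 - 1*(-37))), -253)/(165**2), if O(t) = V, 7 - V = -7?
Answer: -239/27225 ≈ -0.0087787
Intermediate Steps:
V = 14 (V = 7 - 1*(-7) = 7 + 7 = 14)
O(t) = 14
F(H, R) = 14 + R
F((-111 - 7)*(8 + (24 - 1*(-37))), -253)/(165**2) = (14 - 253)/(165**2) = -239/27225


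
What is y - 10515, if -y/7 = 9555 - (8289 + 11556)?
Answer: 61515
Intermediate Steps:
y = 72030 (y = -7*(9555 - (8289 + 11556)) = -7*(9555 - 1*19845) = -7*(9555 - 19845) = -7*(-10290) = 72030)
y - 10515 = 72030 - 10515 = 61515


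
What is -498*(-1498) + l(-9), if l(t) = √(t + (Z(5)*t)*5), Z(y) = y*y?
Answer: 746004 + 9*I*√14 ≈ 7.46e+5 + 33.675*I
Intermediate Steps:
Z(y) = y²
l(t) = 3*√14*√t (l(t) = √(t + (5²*t)*5) = √(t + (25*t)*5) = √(t + 125*t) = √(126*t) = 3*√14*√t)
-498*(-1498) + l(-9) = -498*(-1498) + 3*√14*√(-9) = 746004 + 3*√14*(3*I) = 746004 + 9*I*√14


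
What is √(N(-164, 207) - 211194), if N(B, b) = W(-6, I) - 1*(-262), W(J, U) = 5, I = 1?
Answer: I*√210927 ≈ 459.27*I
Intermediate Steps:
N(B, b) = 267 (N(B, b) = 5 - 1*(-262) = 5 + 262 = 267)
√(N(-164, 207) - 211194) = √(267 - 211194) = √(-210927) = I*√210927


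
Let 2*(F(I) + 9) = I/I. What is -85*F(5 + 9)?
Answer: 1445/2 ≈ 722.50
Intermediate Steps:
F(I) = -17/2 (F(I) = -9 + (I/I)/2 = -9 + (½)*1 = -9 + ½ = -17/2)
-85*F(5 + 9) = -85*(-17/2) = 1445/2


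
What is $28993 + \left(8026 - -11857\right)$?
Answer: $48876$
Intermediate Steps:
$28993 + \left(8026 - -11857\right) = 28993 + \left(8026 + 11857\right) = 28993 + 19883 = 48876$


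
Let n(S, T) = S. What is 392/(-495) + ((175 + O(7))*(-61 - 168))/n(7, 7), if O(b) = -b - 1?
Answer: -18933029/3465 ≈ -5464.1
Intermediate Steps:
O(b) = -1 - b
392/(-495) + ((175 + O(7))*(-61 - 168))/n(7, 7) = 392/(-495) + ((175 + (-1 - 1*7))*(-61 - 168))/7 = 392*(-1/495) + ((175 + (-1 - 7))*(-229))*(⅐) = -392/495 + ((175 - 8)*(-229))*(⅐) = -392/495 + (167*(-229))*(⅐) = -392/495 - 38243*⅐ = -392/495 - 38243/7 = -18933029/3465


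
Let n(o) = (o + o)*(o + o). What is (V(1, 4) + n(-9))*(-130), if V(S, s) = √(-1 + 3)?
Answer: -42120 - 130*√2 ≈ -42304.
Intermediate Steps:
V(S, s) = √2
n(o) = 4*o² (n(o) = (2*o)*(2*o) = 4*o²)
(V(1, 4) + n(-9))*(-130) = (√2 + 4*(-9)²)*(-130) = (√2 + 4*81)*(-130) = (√2 + 324)*(-130) = (324 + √2)*(-130) = -42120 - 130*√2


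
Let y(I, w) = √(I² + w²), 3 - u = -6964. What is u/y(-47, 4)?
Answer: 6967*√89/445 ≈ 147.70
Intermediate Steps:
u = 6967 (u = 3 - 1*(-6964) = 3 + 6964 = 6967)
u/y(-47, 4) = 6967/(√((-47)² + 4²)) = 6967/(√(2209 + 16)) = 6967/(√2225) = 6967/((5*√89)) = 6967*(√89/445) = 6967*√89/445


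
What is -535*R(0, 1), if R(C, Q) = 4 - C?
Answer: -2140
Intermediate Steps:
-535*R(0, 1) = -535*(4 - 1*0) = -535*(4 + 0) = -535*4 = -2140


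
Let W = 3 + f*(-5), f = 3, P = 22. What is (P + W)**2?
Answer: 100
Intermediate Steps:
W = -12 (W = 3 + 3*(-5) = 3 - 15 = -12)
(P + W)**2 = (22 - 12)**2 = 10**2 = 100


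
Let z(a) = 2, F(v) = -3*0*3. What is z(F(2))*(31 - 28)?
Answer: 6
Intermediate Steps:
F(v) = 0 (F(v) = 0*3 = 0)
z(F(2))*(31 - 28) = 2*(31 - 28) = 2*3 = 6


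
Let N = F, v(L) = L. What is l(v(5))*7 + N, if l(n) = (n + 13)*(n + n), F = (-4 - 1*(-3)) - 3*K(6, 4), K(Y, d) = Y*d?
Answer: 1187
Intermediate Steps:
F = -73 (F = (-4 - 1*(-3)) - 18*4 = (-4 + 3) - 3*24 = -1 - 72 = -73)
N = -73
l(n) = 2*n*(13 + n) (l(n) = (13 + n)*(2*n) = 2*n*(13 + n))
l(v(5))*7 + N = (2*5*(13 + 5))*7 - 73 = (2*5*18)*7 - 73 = 180*7 - 73 = 1260 - 73 = 1187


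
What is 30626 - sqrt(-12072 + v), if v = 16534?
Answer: 30626 - sqrt(4462) ≈ 30559.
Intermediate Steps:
30626 - sqrt(-12072 + v) = 30626 - sqrt(-12072 + 16534) = 30626 - sqrt(4462)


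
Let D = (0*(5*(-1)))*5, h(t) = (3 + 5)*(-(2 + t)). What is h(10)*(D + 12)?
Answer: -1152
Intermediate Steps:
h(t) = -16 - 8*t (h(t) = 8*(-2 - t) = -16 - 8*t)
D = 0 (D = (0*(-5))*5 = 0*5 = 0)
h(10)*(D + 12) = (-16 - 8*10)*(0 + 12) = (-16 - 80)*12 = -96*12 = -1152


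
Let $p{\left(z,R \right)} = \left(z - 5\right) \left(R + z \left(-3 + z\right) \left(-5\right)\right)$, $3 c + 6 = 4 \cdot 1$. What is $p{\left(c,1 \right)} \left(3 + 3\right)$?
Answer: $\frac{3434}{9} \approx 381.56$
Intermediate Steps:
$c = - \frac{2}{3}$ ($c = -2 + \frac{4 \cdot 1}{3} = -2 + \frac{1}{3} \cdot 4 = -2 + \frac{4}{3} = - \frac{2}{3} \approx -0.66667$)
$p{\left(z,R \right)} = \left(-5 + z\right) \left(R - 5 z \left(-3 + z\right)\right)$
$p{\left(c,1 \right)} \left(3 + 3\right) = \left(\left(-75\right) \left(- \frac{2}{3}\right) - 5 - 5 \left(- \frac{2}{3}\right)^{3} + 40 \left(- \frac{2}{3}\right)^{2} + 1 \left(- \frac{2}{3}\right)\right) \left(3 + 3\right) = \left(50 - 5 - - \frac{40}{27} + 40 \cdot \frac{4}{9} - \frac{2}{3}\right) 6 = \left(50 - 5 + \frac{40}{27} + \frac{160}{9} - \frac{2}{3}\right) 6 = \frac{1717}{27} \cdot 6 = \frac{3434}{9}$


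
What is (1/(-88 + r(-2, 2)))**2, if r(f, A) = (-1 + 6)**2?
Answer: 1/3969 ≈ 0.00025195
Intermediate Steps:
r(f, A) = 25 (r(f, A) = 5**2 = 25)
(1/(-88 + r(-2, 2)))**2 = (1/(-88 + 25))**2 = (1/(-63))**2 = (-1/63)**2 = 1/3969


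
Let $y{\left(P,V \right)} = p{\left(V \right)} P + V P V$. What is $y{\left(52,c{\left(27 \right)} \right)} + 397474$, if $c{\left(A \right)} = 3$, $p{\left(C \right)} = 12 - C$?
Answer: $398410$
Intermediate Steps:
$y{\left(P,V \right)} = P V^{2} + P \left(12 - V\right)$ ($y{\left(P,V \right)} = \left(12 - V\right) P + V P V = P \left(12 - V\right) + P V V = P \left(12 - V\right) + P V^{2} = P V^{2} + P \left(12 - V\right)$)
$y{\left(52,c{\left(27 \right)} \right)} + 397474 = 52 \left(12 + 3^{2} - 3\right) + 397474 = 52 \left(12 + 9 - 3\right) + 397474 = 52 \cdot 18 + 397474 = 936 + 397474 = 398410$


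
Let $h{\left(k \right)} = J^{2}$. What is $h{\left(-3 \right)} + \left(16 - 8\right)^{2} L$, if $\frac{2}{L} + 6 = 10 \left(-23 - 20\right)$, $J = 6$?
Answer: $\frac{3892}{109} \approx 35.706$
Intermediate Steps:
$h{\left(k \right)} = 36$ ($h{\left(k \right)} = 6^{2} = 36$)
$L = - \frac{1}{218}$ ($L = \frac{2}{-6 + 10 \left(-23 - 20\right)} = \frac{2}{-6 + 10 \left(-43\right)} = \frac{2}{-6 - 430} = \frac{2}{-436} = 2 \left(- \frac{1}{436}\right) = - \frac{1}{218} \approx -0.0045872$)
$h{\left(-3 \right)} + \left(16 - 8\right)^{2} L = 36 + \left(16 - 8\right)^{2} \left(- \frac{1}{218}\right) = 36 + 8^{2} \left(- \frac{1}{218}\right) = 36 + 64 \left(- \frac{1}{218}\right) = 36 - \frac{32}{109} = \frac{3892}{109}$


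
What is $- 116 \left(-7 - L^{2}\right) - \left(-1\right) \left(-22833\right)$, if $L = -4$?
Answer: $-20165$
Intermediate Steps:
$- 116 \left(-7 - L^{2}\right) - \left(-1\right) \left(-22833\right) = - 116 \left(-7 - \left(-4\right)^{2}\right) - \left(-1\right) \left(-22833\right) = - 116 \left(-7 - 16\right) - 22833 = \left(-116\right) \left(-23\right) - 22833 = 2668 - 22833 = -20165$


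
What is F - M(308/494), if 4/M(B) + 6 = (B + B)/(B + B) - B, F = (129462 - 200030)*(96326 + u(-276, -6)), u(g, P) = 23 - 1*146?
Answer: -9429717238268/1389 ≈ -6.7888e+9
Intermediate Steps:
u(g, P) = -123 (u(g, P) = 23 - 146 = -123)
F = -6788853304 (F = (129462 - 200030)*(96326 - 123) = -70568*96203 = -6788853304)
M(B) = 4/(-5 - B) (M(B) = 4/(-6 + ((B + B)/(B + B) - B)) = 4/(-6 + ((2*B)/((2*B)) - B)) = 4/(-6 + ((2*B)*(1/(2*B)) - B)) = 4/(-6 + (1 - B)) = 4/(-5 - B))
F - M(308/494) = -6788853304 - (-4)/(5 + 308/494) = -6788853304 - (-4)/(5 + 308*(1/494)) = -6788853304 - (-4)/(5 + 154/247) = -6788853304 - (-4)/1389/247 = -6788853304 - (-4)*247/1389 = -6788853304 - 1*(-988/1389) = -6788853304 + 988/1389 = -9429717238268/1389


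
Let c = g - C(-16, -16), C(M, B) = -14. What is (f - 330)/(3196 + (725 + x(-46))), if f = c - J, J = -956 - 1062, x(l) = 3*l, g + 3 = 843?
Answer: 2542/3783 ≈ 0.67195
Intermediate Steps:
g = 840 (g = -3 + 843 = 840)
J = -2018
c = 854 (c = 840 - 1*(-14) = 840 + 14 = 854)
f = 2872 (f = 854 - 1*(-2018) = 854 + 2018 = 2872)
(f - 330)/(3196 + (725 + x(-46))) = (2872 - 330)/(3196 + (725 + 3*(-46))) = 2542/(3196 + (725 - 138)) = 2542/(3196 + 587) = 2542/3783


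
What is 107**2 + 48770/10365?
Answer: 23743531/2073 ≈ 11454.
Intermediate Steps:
107**2 + 48770/10365 = 11449 + 48770*(1/10365) = 11449 + 9754/2073 = 23743531/2073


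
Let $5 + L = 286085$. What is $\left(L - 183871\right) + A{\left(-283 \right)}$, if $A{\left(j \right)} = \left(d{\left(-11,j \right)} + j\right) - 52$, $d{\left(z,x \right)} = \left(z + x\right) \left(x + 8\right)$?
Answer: $182724$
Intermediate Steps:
$L = 286080$ ($L = -5 + 286085 = 286080$)
$d{\left(z,x \right)} = \left(8 + x\right) \left(x + z\right)$ ($d{\left(z,x \right)} = \left(x + z\right) \left(8 + x\right) = \left(8 + x\right) \left(x + z\right)$)
$A{\left(j \right)} = -140 + j^{2} - 2 j$ ($A{\left(j \right)} = \left(\left(j^{2} + 8 j + 8 \left(-11\right) + j \left(-11\right)\right) + j\right) - 52 = \left(\left(j^{2} + 8 j - 88 - 11 j\right) + j\right) - 52 = \left(\left(-88 + j^{2} - 3 j\right) + j\right) - 52 = \left(-88 + j^{2} - 2 j\right) - 52 = -140 + j^{2} - 2 j$)
$\left(L - 183871\right) + A{\left(-283 \right)} = \left(286080 - 183871\right) - \left(-426 - 80089\right) = 102209 + \left(-140 + 80089 + 566\right) = 102209 + 80515 = 182724$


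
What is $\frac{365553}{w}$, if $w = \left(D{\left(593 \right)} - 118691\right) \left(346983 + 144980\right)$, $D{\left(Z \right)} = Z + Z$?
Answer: $- \frac{365553}{57808112315} \approx -6.3236 \cdot 10^{-6}$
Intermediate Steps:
$D{\left(Z \right)} = 2 Z$
$w = -57808112315$ ($w = \left(2 \cdot 593 - 118691\right) \left(346983 + 144980\right) = \left(1186 - 118691\right) 491963 = \left(-117505\right) 491963 = -57808112315$)
$\frac{365553}{w} = \frac{365553}{-57808112315} = 365553 \left(- \frac{1}{57808112315}\right) = - \frac{365553}{57808112315}$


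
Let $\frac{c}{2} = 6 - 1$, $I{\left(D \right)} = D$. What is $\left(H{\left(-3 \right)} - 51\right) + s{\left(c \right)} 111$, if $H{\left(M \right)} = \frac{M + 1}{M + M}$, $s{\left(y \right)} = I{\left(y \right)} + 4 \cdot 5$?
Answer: $\frac{9838}{3} \approx 3279.3$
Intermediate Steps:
$c = 10$ ($c = 2 \left(6 - 1\right) = 2 \cdot 5 = 10$)
$s{\left(y \right)} = 20 + y$ ($s{\left(y \right)} = y + 4 \cdot 5 = y + 20 = 20 + y$)
$H{\left(M \right)} = \frac{1 + M}{2 M}$
$\left(H{\left(-3 \right)} - 51\right) + s{\left(c \right)} 111 = \left(\frac{1 - 3}{2 \left(-3\right)} - 51\right) + \left(20 + 10\right) 111 = \left(\frac{1}{2} \left(- \frac{1}{3}\right) \left(-2\right) - 51\right) + 30 \cdot 111 = \left(\frac{1}{3} - 51\right) + 3330 = - \frac{152}{3} + 3330 = \frac{9838}{3}$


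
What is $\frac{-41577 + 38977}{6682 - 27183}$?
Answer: $\frac{200}{1577} \approx 0.12682$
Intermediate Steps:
$\frac{-41577 + 38977}{6682 - 27183} = - \frac{2600}{-20501} = \left(-2600\right) \left(- \frac{1}{20501}\right) = \frac{200}{1577}$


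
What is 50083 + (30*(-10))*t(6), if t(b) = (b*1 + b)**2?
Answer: 6883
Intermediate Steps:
t(b) = 4*b**2 (t(b) = (b + b)**2 = (2*b)**2 = 4*b**2)
50083 + (30*(-10))*t(6) = 50083 + (30*(-10))*(4*6**2) = 50083 - 1200*36 = 50083 - 300*144 = 50083 - 43200 = 6883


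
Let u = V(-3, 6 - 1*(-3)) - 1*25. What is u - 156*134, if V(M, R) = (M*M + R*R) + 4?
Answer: -20835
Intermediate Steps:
V(M, R) = 4 + M² + R² (V(M, R) = (M² + R²) + 4 = 4 + M² + R²)
u = 69 (u = (4 + (-3)² + (6 - 1*(-3))²) - 1*25 = (4 + 9 + (6 + 3)²) - 25 = (4 + 9 + 9²) - 25 = (4 + 9 + 81) - 25 = 94 - 25 = 69)
u - 156*134 = 69 - 156*134 = 69 - 20904 = -20835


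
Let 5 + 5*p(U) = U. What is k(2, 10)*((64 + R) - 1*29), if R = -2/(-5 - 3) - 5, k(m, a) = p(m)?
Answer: -363/20 ≈ -18.150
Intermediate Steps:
p(U) = -1 + U/5
k(m, a) = -1 + m/5
R = -19/4 (R = -2/(-8) - 5 = -1/8*(-2) - 5 = 1/4 - 5 = -19/4 ≈ -4.7500)
k(2, 10)*((64 + R) - 1*29) = (-1 + (1/5)*2)*((64 - 19/4) - 1*29) = (-1 + 2/5)*(237/4 - 29) = -3/5*121/4 = -363/20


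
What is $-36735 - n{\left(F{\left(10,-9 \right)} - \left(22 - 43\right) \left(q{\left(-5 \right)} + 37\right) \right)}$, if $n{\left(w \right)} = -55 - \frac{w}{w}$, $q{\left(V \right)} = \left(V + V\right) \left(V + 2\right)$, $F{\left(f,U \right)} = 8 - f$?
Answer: $-36679$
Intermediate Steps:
$q{\left(V \right)} = 2 V \left(2 + V\right)$
$n{\left(w \right)} = -56$ ($n{\left(w \right)} = -55 - 1 = -56$)
$-36735 - n{\left(F{\left(10,-9 \right)} - \left(22 - 43\right) \left(q{\left(-5 \right)} + 37\right) \right)} = -36735 - -56 = -36735 + 56 = -36679$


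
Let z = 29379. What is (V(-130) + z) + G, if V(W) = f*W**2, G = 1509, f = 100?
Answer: 1720888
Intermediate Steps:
V(W) = 100*W**2
(V(-130) + z) + G = (100*(-130)**2 + 29379) + 1509 = (100*16900 + 29379) + 1509 = (1690000 + 29379) + 1509 = 1719379 + 1509 = 1720888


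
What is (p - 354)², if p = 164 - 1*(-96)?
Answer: 8836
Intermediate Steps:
p = 260 (p = 164 + 96 = 260)
(p - 354)² = (260 - 354)² = (-94)² = 8836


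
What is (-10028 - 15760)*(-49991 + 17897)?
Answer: 827640072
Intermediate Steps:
(-10028 - 15760)*(-49991 + 17897) = -25788*(-32094) = 827640072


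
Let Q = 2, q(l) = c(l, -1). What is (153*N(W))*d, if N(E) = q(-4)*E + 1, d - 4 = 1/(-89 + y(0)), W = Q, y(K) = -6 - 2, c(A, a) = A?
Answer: -414477/97 ≈ -4273.0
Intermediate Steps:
q(l) = l
y(K) = -8
W = 2
d = 387/97 (d = 4 + 1/(-89 - 8) = 4 + 1/(-97) = 4 - 1/97 = 387/97 ≈ 3.9897)
N(E) = 1 - 4*E (N(E) = -4*E + 1 = 1 - 4*E)
(153*N(W))*d = (153*(1 - 4*2))*(387/97) = (153*(1 - 8))*(387/97) = (153*(-7))*(387/97) = -1071*387/97 = -414477/97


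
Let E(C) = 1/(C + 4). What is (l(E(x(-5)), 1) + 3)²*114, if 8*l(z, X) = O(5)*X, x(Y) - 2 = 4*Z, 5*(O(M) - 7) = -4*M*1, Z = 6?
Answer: 41553/32 ≈ 1298.5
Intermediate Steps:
O(M) = 7 - 4*M/5 (O(M) = 7 + (-4*M*1)/5 = 7 + (-4*M)/5 = 7 - 4*M/5)
x(Y) = 26 (x(Y) = 2 + 4*6 = 2 + 24 = 26)
E(C) = 1/(4 + C)
l(z, X) = 3*X/8 (l(z, X) = ((7 - ⅘*5)*X)/8 = ((7 - 4)*X)/8 = (3*X)/8 = 3*X/8)
(l(E(x(-5)), 1) + 3)²*114 = ((3/8)*1 + 3)²*114 = (3/8 + 3)²*114 = (27/8)²*114 = (729/64)*114 = 41553/32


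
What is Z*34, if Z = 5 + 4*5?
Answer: 850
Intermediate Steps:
Z = 25 (Z = 5 + 20 = 25)
Z*34 = 25*34 = 850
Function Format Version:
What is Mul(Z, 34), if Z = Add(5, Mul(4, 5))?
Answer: 850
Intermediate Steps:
Z = 25 (Z = Add(5, 20) = 25)
Mul(Z, 34) = Mul(25, 34) = 850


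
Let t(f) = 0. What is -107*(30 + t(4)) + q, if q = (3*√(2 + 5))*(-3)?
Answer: -3210 - 9*√7 ≈ -3233.8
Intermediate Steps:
q = -9*√7 (q = (3*√7)*(-3) = -9*√7 ≈ -23.812)
-107*(30 + t(4)) + q = -107*(30 + 0) - 9*√7 = -107*30 - 9*√7 = -3210 - 9*√7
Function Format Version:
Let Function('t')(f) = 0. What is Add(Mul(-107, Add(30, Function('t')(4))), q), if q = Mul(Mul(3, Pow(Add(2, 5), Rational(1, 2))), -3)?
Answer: Add(-3210, Mul(-9, Pow(7, Rational(1, 2)))) ≈ -3233.8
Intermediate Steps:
q = Mul(-9, Pow(7, Rational(1, 2))) (q = Mul(Mul(3, Pow(7, Rational(1, 2))), -3) = Mul(-9, Pow(7, Rational(1, 2))) ≈ -23.812)
Add(Mul(-107, Add(30, Function('t')(4))), q) = Add(Mul(-107, Add(30, 0)), Mul(-9, Pow(7, Rational(1, 2)))) = Add(Mul(-107, 30), Mul(-9, Pow(7, Rational(1, 2)))) = Add(-3210, Mul(-9, Pow(7, Rational(1, 2))))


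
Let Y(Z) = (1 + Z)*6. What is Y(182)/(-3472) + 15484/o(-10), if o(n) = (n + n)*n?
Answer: 3346303/43400 ≈ 77.104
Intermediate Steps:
o(n) = 2*n**2 (o(n) = (2*n)*n = 2*n**2)
Y(Z) = 6 + 6*Z
Y(182)/(-3472) + 15484/o(-10) = (6 + 6*182)/(-3472) + 15484/((2*(-10)**2)) = (6 + 1092)*(-1/3472) + 15484/((2*100)) = 1098*(-1/3472) + 15484/200 = -549/1736 + 15484*(1/200) = -549/1736 + 3871/50 = 3346303/43400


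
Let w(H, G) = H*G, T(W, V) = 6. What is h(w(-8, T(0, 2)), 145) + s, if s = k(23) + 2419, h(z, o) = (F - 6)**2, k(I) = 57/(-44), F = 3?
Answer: 106775/44 ≈ 2426.7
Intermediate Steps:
k(I) = -57/44 (k(I) = 57*(-1/44) = -57/44)
w(H, G) = G*H
h(z, o) = 9 (h(z, o) = (3 - 6)**2 = (-3)**2 = 9)
s = 106379/44 (s = -57/44 + 2419 = 106379/44 ≈ 2417.7)
h(w(-8, T(0, 2)), 145) + s = 9 + 106379/44 = 106775/44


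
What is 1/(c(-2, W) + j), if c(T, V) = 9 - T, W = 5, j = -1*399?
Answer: -1/388 ≈ -0.0025773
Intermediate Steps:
j = -399
1/(c(-2, W) + j) = 1/((9 - 1*(-2)) - 399) = 1/((9 + 2) - 399) = 1/(11 - 399) = 1/(-388) = -1/388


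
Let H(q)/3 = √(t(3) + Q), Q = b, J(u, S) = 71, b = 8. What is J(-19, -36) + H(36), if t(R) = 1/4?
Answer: 71 + 3*√33/2 ≈ 79.617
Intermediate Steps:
t(R) = ¼
Q = 8
H(q) = 3*√33/2 (H(q) = 3*√(¼ + 8) = 3*√(33/4) = 3*(√33/2) = 3*√33/2)
J(-19, -36) + H(36) = 71 + 3*√33/2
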